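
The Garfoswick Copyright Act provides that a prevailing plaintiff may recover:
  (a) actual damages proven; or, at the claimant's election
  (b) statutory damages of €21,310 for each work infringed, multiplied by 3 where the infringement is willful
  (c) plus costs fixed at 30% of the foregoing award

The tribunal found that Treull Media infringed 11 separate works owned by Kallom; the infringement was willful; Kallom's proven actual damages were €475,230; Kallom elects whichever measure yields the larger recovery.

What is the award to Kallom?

€914,199

Statutory damages: 11 × €21,310 = €234,410
Trebled: 3 × €234,410 = €703,230
Greater of actual damages (€475,230) or enhanced statutory damages (€703,230): €703,230
Costs: 30% of €703,230 = €210,969
Award plus costs: €703,230 + €210,969 = €914,199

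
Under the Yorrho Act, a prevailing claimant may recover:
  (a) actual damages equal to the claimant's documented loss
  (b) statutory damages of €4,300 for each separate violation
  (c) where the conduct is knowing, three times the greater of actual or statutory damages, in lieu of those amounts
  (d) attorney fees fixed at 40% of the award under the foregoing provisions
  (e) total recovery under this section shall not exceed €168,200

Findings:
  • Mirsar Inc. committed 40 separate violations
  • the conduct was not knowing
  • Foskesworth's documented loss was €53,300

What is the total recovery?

€168,200

Statutory damages: 40 × €4,300 = €172,000
Conduct not knowing: the in-lieu enhancement does not apply.
Actual plus statutory damages: €53,300 + €172,000 = €225,300
Attorney fees: 40% of €225,300 = €90,120
Total before cap: €225,300 + €90,120 = €315,420
Cap at €168,200: €315,420 exceeds the cap → €168,200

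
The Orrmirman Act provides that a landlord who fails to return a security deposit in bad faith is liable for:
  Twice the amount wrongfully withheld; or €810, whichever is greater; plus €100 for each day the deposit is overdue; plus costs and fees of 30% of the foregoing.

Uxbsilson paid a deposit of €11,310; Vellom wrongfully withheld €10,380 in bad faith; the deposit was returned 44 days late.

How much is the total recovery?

Doubled: 2 × €10,380 = €20,760
Minimum €810: €20,760 meets the minimum, no increase.
Late-return penalty: 44 × €100 = €4,400
Damages plus late penalty: €20,760 + €4,400 = €25,160
Costs and fees: 30% of €25,160 = €7,548
Total recovery: €25,160 + €7,548 = €32,708

€32,708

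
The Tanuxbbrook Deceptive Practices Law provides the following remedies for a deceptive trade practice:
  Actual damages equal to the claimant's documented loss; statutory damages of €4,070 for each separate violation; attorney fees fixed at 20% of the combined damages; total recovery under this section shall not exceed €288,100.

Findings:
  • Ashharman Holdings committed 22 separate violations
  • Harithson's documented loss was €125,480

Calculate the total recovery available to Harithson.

Total recovery: €258,024

Statutory damages: 22 × €4,070 = €89,540
Combined damages: €125,480 + €89,540 = €215,020
Attorney fees: 20% of €215,020 = €43,004
Total before cap: €215,020 + €43,004 = €258,024
Cap at €288,100: €258,024 is within the cap, no reduction.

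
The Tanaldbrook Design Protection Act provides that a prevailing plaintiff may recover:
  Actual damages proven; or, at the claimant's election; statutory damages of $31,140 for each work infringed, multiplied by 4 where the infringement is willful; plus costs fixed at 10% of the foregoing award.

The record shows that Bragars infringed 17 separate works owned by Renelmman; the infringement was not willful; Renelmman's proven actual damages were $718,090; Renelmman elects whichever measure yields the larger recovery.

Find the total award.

Statutory damages: 17 × $31,140 = $529,380
Infringement not willful: no ×4 enhancement.
Greater of actual damages ($718,090) or statutory damages ($529,380): $718,090
Costs: 10% of $718,090 = $71,809
Award plus costs: $718,090 + $71,809 = $789,899

$789,899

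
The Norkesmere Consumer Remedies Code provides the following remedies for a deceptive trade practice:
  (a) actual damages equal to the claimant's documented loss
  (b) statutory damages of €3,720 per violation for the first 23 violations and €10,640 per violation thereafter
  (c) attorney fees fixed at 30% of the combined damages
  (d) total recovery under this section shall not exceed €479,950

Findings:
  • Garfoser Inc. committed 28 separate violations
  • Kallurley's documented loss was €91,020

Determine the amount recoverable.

€298,714

First 23 violations: 23 × €3,720 = €85,560
Remaining violations: (28 − 23) × €10,640 = €53,200
Statutory damages: €85,560 + €53,200 = €138,760
Combined damages: €91,020 + €138,760 = €229,780
Attorney fees: 30% of €229,780 = €68,934
Total before cap: €229,780 + €68,934 = €298,714
Cap at €479,950: €298,714 is within the cap, no reduction.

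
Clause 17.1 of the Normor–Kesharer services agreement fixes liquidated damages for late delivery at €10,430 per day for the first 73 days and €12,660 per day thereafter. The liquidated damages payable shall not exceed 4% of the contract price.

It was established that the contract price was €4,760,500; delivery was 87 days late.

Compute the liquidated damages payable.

First 73 days: 73 × €10,430 = €761,390
Remaining days: (87 − 73) × €12,660 = €177,240
Accrued per-day damages: €761,390 + €177,240 = €938,630
Cap: 4% of €4,760,500 = €190,420
Cap at €190,420: €938,630 exceeds the cap → €190,420

€190,420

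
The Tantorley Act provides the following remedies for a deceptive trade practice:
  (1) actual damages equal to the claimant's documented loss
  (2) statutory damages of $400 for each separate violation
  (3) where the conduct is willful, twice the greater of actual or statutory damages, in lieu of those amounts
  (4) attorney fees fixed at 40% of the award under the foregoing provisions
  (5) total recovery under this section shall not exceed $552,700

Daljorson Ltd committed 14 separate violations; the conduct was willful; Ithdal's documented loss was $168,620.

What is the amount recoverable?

$472,136

Statutory damages: 14 × $400 = $5,600
Greater of actual damages ($168,620) or statutory damages ($5,600): $168,620
Doubled: 2 × $168,620 = $337,240
Attorney fees: 40% of $337,240 = $134,896
Total before cap: $337,240 + $134,896 = $472,136
Cap at $552,700: $472,136 is within the cap, no reduction.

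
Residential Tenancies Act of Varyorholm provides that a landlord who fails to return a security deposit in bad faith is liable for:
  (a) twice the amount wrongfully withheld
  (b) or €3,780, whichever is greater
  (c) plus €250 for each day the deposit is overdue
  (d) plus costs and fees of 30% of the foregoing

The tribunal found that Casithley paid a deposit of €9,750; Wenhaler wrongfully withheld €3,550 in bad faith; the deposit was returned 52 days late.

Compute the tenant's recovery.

Doubled: 2 × €3,550 = €7,100
Minimum €3,780: €7,100 meets the minimum, no increase.
Late-return penalty: 52 × €250 = €13,000
Damages plus late penalty: €7,100 + €13,000 = €20,100
Costs and fees: 30% of €20,100 = €6,030
Total recovery: €20,100 + €6,030 = €26,130

€26,130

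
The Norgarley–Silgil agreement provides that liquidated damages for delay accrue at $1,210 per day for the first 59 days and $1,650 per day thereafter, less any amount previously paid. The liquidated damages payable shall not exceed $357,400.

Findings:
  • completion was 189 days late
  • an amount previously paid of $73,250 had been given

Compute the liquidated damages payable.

Liquidated damages: $212,640

First 59 days: 59 × $1,210 = $71,390
Remaining days: (189 − 59) × $1,650 = $214,500
Accrued per-day damages: $71,390 + $214,500 = $285,890
Less amount previously paid: $285,890 − $73,250 = $212,640
Cap at $357,400: $212,640 is within the cap, no reduction.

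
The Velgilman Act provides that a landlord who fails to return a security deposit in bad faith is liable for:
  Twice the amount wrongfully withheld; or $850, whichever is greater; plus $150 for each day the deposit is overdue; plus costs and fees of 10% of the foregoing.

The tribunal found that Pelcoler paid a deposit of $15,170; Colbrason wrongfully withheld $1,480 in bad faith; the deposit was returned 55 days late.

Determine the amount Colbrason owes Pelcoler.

$12,331

Doubled: 2 × $1,480 = $2,960
Minimum $850: $2,960 meets the minimum, no increase.
Late-return penalty: 55 × $150 = $8,250
Damages plus late penalty: $2,960 + $8,250 = $11,210
Costs and fees: 10% of $11,210 = $1,121
Total recovery: $11,210 + $1,121 = $12,331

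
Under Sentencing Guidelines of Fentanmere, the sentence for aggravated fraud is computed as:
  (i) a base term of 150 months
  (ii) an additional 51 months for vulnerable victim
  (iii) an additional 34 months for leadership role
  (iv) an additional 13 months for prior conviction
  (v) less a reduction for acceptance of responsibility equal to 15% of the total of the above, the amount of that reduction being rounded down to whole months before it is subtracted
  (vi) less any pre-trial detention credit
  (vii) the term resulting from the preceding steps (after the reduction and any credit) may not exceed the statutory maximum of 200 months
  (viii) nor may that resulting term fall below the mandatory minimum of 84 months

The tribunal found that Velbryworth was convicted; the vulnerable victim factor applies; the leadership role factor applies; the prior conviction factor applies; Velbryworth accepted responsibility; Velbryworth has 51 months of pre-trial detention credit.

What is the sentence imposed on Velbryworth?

160 months

Vulnerable victim enhancement: +51 months
Leadership role enhancement: +34 months
Prior conviction enhancement: +13 months
Adjusted term: 150 months + 51 months + 34 months + 13 months = 248 months
Acceptance of responsibility reduction: 15% of 248 months = 37 months (rounded down)
After reduction: 248 − 37 = 211 months
Less pre-trial detention credit: 211 months − 51 months = 160 months
Cap at 200 months: 160 months is within the cap, no reduction.
Minimum 84 months: 160 months meets the minimum, no increase.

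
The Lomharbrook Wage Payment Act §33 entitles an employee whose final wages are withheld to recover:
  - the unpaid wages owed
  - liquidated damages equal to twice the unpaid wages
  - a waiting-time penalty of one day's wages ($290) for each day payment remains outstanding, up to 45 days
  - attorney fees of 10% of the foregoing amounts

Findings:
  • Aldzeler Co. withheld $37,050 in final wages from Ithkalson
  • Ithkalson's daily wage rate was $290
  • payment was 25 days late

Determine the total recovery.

$130,240

Doubled: 2 × $37,050 = $74,100
Penalty days: min(25, 45) = 25
Waiting-time penalty: 25 × $290 = $7,250
Subtotal: $37,050 + $74,100 + $7,250 = $118,400
Attorney fees: 10% of $118,400 = $11,840
Total award: $118,400 + $11,840 = $130,240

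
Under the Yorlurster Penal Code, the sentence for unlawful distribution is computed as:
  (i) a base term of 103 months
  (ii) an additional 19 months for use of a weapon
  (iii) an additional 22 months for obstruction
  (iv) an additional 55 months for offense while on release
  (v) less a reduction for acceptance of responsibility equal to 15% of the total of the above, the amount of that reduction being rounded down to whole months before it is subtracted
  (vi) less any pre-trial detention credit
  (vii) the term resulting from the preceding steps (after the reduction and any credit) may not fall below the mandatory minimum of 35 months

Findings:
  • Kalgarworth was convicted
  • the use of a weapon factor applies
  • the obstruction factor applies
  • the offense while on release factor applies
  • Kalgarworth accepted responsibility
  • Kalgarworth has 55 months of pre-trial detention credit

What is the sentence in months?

Sentence: 115 months

Use of a weapon enhancement: +19 months
Obstruction enhancement: +22 months
Offense while on release enhancement: +55 months
Adjusted term: 103 months + 19 months + 22 months + 55 months = 199 months
Acceptance of responsibility reduction: 15% of 199 months = 29 months (rounded down)
After reduction: 199 − 29 = 170 months
Less pre-trial detention credit: 170 months − 55 months = 115 months
Minimum 35 months: 115 months meets the minimum, no increase.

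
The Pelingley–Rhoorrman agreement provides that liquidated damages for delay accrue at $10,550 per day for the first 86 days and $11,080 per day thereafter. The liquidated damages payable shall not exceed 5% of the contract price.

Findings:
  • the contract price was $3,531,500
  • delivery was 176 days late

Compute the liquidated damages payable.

$176,575

First 86 days: 86 × $10,550 = $907,300
Remaining days: (176 − 86) × $11,080 = $997,200
Accrued per-day damages: $907,300 + $997,200 = $1,904,500
Cap: 5% of $3,531,500 = $176,575
Cap at $176,575: $1,904,500 exceeds the cap → $176,575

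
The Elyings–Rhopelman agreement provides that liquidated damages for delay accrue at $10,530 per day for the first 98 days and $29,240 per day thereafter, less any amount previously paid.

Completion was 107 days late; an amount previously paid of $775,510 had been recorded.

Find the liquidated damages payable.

First 98 days: 98 × $10,530 = $1,031,940
Remaining days: (107 − 98) × $29,240 = $263,160
Accrued per-day damages: $1,031,940 + $263,160 = $1,295,100
Less amount previously paid: $1,295,100 − $775,510 = $519,590

$519,590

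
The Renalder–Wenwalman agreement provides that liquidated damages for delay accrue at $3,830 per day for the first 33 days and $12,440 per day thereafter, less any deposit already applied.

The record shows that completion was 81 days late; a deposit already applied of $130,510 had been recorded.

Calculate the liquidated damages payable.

First 33 days: 33 × $3,830 = $126,390
Remaining days: (81 − 33) × $12,440 = $597,120
Accrued per-day damages: $126,390 + $597,120 = $723,510
Less deposit already applied: $723,510 − $130,510 = $593,000

Liquidated damages: $593,000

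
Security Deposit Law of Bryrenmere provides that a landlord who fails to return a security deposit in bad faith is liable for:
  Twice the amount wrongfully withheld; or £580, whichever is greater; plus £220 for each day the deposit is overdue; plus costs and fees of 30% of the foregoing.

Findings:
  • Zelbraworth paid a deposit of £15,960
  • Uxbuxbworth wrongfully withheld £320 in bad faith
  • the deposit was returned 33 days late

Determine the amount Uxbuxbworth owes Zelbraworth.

Doubled: 2 × £320 = £640
Minimum £580: £640 meets the minimum, no increase.
Late-return penalty: 33 × £220 = £7,260
Damages plus late penalty: £640 + £7,260 = £7,900
Costs and fees: 30% of £7,900 = £2,370
Total recovery: £7,900 + £2,370 = £10,270

£10,270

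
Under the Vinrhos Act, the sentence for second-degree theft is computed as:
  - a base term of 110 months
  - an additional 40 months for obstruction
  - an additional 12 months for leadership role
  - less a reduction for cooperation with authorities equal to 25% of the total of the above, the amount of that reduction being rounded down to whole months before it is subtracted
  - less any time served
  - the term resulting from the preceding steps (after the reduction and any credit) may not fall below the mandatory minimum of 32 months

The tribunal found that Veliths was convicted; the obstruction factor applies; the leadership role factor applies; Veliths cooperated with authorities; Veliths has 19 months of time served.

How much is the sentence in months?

103 months

Obstruction enhancement: +40 months
Leadership role enhancement: +12 months
Adjusted term: 110 months + 40 months + 12 months = 162 months
Cooperation with authorities reduction: 25% of 162 months = 40 months (rounded down)
After reduction: 162 − 40 = 122 months
Less time served: 122 months − 19 months = 103 months
Minimum 32 months: 103 months meets the minimum, no increase.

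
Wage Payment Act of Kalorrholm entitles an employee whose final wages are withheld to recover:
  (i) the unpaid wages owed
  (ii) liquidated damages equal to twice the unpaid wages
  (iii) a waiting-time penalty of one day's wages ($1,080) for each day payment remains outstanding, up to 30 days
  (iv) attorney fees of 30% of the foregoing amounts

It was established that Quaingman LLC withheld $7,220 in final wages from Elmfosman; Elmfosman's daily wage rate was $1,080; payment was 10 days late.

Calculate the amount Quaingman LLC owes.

Doubled: 2 × $7,220 = $14,440
Penalty days: min(10, 30) = 10
Waiting-time penalty: 10 × $1,080 = $10,800
Subtotal: $7,220 + $14,440 + $10,800 = $32,460
Attorney fees: 30% of $32,460 = $9,738
Total award: $32,460 + $9,738 = $42,198

$42,198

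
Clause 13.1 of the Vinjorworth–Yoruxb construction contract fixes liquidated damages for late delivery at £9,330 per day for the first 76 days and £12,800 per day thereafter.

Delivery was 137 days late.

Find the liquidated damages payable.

First 76 days: 76 × £9,330 = £709,080
Remaining days: (137 − 76) × £12,800 = £780,800
Accrued per-day damages: £709,080 + £780,800 = £1,489,880

Liquidated damages: £1,489,880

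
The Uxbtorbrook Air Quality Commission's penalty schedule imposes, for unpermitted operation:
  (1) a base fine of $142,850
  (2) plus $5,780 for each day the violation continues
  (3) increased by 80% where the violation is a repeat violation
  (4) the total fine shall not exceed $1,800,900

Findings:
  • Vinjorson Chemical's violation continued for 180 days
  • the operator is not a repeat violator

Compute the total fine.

$1,183,250

Per-day component: 180 × $5,780 = $1,040,400
Base plus per-day: $142,850 + $1,040,400 = $1,183,250
The operator is not a repeat violator: no 80% increase.
Cap at $1,800,900: $1,183,250 is within the cap, no reduction.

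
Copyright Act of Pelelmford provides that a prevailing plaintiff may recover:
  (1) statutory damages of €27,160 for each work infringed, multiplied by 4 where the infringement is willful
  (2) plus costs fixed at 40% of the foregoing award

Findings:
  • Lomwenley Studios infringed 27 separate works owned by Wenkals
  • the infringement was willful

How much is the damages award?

Statutory damages: 27 × €27,160 = €733,320
Multiplied by 4: 4 × €733,320 = €2,933,280
Costs: 40% of €2,933,280 = €1,173,312
Award plus costs: €2,933,280 + €1,173,312 = €4,106,592

€4,106,592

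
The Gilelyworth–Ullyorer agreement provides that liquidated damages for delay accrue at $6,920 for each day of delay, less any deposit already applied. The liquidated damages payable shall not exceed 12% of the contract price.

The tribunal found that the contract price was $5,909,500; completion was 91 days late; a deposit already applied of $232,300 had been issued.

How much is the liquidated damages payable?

$397,420

Per-day damages: 91 × $6,920 = $629,720
Less deposit already applied: $629,720 − $232,300 = $397,420
Cap: 12% of $5,909,500 = $709,140
Cap at $709,140: $397,420 is within the cap, no reduction.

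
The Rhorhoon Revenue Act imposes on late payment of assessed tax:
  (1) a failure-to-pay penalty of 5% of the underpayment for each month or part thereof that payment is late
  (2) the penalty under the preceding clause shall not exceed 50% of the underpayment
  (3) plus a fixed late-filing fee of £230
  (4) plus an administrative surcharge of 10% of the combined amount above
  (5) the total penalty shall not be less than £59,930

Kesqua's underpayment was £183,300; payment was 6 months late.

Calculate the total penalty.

£60,742

Accrued rate: 5% × 6 = 30%, capped at 50% → 30%
Failure-to-pay penalty: 30% of £183,300 = £54,990
Penalty before surcharge: £54,990 + £230 = £55,220
Administrative surcharge: 10% of £55,220 = £5,522
Total penalty: £55,220 + £5,522 = £60,742
Minimum £59,930: £60,742 meets the minimum, no increase.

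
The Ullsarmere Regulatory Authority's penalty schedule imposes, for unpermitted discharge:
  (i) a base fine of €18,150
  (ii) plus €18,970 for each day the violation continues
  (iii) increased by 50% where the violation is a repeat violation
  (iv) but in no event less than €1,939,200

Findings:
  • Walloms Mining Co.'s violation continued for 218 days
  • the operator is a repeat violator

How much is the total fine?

€6,230,415

Per-day component: 218 × €18,970 = €4,135,460
Base plus per-day: €18,150 + €4,135,460 = €4,153,610
Enhancement: 50% of €4,153,610 = €2,076,805
Enhanced fine: €4,153,610 + €2,076,805 = €6,230,415
Minimum €1,939,200: €6,230,415 meets the minimum, no increase.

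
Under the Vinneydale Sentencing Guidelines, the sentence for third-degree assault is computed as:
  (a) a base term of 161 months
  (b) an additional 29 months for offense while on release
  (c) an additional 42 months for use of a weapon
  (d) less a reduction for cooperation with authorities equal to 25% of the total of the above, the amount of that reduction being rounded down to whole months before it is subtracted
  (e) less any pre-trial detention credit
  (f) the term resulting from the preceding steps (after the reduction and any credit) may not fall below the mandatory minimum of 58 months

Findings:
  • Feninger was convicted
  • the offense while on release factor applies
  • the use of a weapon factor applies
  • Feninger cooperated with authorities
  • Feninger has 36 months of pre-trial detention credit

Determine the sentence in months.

Offense while on release enhancement: +29 months
Use of a weapon enhancement: +42 months
Adjusted term: 161 months + 29 months + 42 months = 232 months
Cooperation with authorities reduction: 25% of 232 months = 58 months (rounded down)
After reduction: 232 − 58 = 174 months
Less pre-trial detention credit: 174 months − 36 months = 138 months
Minimum 58 months: 138 months meets the minimum, no increase.

138 months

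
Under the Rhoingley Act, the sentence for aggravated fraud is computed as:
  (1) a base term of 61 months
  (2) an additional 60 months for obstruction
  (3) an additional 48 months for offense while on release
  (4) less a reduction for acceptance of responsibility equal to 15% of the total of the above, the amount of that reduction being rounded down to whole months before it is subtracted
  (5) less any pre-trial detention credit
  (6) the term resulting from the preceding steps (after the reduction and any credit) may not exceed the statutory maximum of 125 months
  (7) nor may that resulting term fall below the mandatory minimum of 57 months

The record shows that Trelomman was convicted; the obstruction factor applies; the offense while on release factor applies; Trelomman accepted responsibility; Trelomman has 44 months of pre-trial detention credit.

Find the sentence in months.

Obstruction enhancement: +60 months
Offense while on release enhancement: +48 months
Adjusted term: 61 months + 60 months + 48 months = 169 months
Acceptance of responsibility reduction: 15% of 169 months = 25 months (rounded down)
After reduction: 169 − 25 = 144 months
Less pre-trial detention credit: 144 months − 44 months = 100 months
Cap at 125 months: 100 months is within the cap, no reduction.
Minimum 57 months: 100 months meets the minimum, no increase.

100 months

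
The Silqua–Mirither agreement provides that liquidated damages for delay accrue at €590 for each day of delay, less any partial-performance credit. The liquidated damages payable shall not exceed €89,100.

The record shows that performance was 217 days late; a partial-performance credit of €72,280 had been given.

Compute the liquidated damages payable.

Per-day damages: 217 × €590 = €128,030
Less partial-performance credit: €128,030 − €72,280 = €55,750
Cap at €89,100: €55,750 is within the cap, no reduction.

€55,750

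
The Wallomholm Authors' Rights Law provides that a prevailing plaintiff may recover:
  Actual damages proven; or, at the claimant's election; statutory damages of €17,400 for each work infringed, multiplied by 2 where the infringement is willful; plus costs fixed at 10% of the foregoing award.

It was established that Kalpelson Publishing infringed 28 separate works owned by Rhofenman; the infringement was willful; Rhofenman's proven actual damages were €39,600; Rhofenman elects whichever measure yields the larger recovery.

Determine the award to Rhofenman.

€1,071,840

Statutory damages: 28 × €17,400 = €487,200
Doubled: 2 × €487,200 = €974,400
Greater of actual damages (€39,600) or enhanced statutory damages (€974,400): €974,400
Costs: 10% of €974,400 = €97,440
Award plus costs: €974,400 + €97,440 = €1,071,840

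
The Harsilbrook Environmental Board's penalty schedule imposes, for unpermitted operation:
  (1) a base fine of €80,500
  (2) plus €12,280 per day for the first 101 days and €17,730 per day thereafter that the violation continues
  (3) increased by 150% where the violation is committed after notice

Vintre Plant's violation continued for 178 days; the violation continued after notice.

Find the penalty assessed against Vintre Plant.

First 101 days: 101 × €12,280 = €1,240,280
Remaining days: (178 − 101) × €17,730 = €1,365,210
Per-day component: €1,240,280 + €1,365,210 = €2,605,490
Base plus per-day: €80,500 + €2,605,490 = €2,685,990
Enhancement: 150% of €2,685,990 = €4,028,985
Enhanced fine: €2,685,990 + €4,028,985 = €6,714,975

Civil penalty: €6,714,975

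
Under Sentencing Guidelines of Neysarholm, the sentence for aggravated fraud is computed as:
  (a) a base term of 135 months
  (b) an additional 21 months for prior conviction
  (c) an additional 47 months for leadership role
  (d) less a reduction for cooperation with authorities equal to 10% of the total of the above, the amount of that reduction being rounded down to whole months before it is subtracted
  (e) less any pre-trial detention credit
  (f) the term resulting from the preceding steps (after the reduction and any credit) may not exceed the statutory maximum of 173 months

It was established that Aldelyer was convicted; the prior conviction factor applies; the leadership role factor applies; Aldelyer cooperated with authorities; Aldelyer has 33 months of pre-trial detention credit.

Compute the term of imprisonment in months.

Prior conviction enhancement: +21 months
Leadership role enhancement: +47 months
Adjusted term: 135 months + 21 months + 47 months = 203 months
Cooperation with authorities reduction: 10% of 203 months = 20 months (rounded down)
After reduction: 203 − 20 = 183 months
Less pre-trial detention credit: 183 months − 33 months = 150 months
Cap at 173 months: 150 months is within the cap, no reduction.

150 months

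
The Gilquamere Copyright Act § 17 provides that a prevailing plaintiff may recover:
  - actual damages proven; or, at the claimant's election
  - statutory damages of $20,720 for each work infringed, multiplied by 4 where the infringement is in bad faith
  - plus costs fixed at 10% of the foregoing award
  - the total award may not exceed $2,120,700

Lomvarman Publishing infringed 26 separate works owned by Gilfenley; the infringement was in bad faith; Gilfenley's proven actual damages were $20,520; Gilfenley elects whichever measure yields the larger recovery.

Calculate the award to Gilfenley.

Statutory damages: 26 × $20,720 = $538,720
Multiplied by 4: 4 × $538,720 = $2,154,880
Greater of actual damages ($20,520) or enhanced statutory damages ($2,154,880): $2,154,880
Costs: 10% of $2,154,880 = $215,488
Award plus costs: $2,154,880 + $215,488 = $2,370,368
Cap at $2,120,700: $2,370,368 exceeds the cap → $2,120,700

$2,120,700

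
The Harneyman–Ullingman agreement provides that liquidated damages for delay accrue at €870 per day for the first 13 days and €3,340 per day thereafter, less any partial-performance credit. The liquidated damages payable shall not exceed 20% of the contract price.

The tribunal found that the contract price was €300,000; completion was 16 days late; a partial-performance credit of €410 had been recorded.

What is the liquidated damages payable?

€20,920

First 13 days: 13 × €870 = €11,310
Remaining days: (16 − 13) × €3,340 = €10,020
Accrued per-day damages: €11,310 + €10,020 = €21,330
Less partial-performance credit: €21,330 − €410 = €20,920
Cap: 20% of €300,000 = €60,000
Cap at €60,000: €20,920 is within the cap, no reduction.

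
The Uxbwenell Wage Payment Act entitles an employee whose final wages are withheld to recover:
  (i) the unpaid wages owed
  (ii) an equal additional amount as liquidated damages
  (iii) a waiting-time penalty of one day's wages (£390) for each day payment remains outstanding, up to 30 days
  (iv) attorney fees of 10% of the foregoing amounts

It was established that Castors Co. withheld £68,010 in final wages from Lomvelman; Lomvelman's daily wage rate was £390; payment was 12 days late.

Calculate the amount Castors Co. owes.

£154,770

Liquidated damages (equal amount): £68,010
Penalty days: min(12, 30) = 12
Waiting-time penalty: 12 × £390 = £4,680
Subtotal: £68,010 + £68,010 + £4,680 = £140,700
Attorney fees: 10% of £140,700 = £14,070
Total award: £140,700 + £14,070 = £154,770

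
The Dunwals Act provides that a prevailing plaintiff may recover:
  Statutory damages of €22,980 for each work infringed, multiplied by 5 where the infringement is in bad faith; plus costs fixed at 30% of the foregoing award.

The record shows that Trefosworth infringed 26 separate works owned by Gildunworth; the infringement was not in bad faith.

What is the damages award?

Statutory damages: 26 × €22,980 = €597,480
Infringement not in bad faith: no ×5 enhancement.
Costs: 30% of €597,480 = €179,244
Award plus costs: €597,480 + €179,244 = €776,724

€776,724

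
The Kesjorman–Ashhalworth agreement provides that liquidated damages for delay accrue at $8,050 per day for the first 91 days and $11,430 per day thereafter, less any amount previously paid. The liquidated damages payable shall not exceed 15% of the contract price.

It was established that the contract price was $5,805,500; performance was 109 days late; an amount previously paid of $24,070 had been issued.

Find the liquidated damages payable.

$870,825

First 91 days: 91 × $8,050 = $732,550
Remaining days: (109 − 91) × $11,430 = $205,740
Accrued per-day damages: $732,550 + $205,740 = $938,290
Less amount previously paid: $938,290 − $24,070 = $914,220
Cap: 15% of $5,805,500 = $870,825
Cap at $870,825: $914,220 exceeds the cap → $870,825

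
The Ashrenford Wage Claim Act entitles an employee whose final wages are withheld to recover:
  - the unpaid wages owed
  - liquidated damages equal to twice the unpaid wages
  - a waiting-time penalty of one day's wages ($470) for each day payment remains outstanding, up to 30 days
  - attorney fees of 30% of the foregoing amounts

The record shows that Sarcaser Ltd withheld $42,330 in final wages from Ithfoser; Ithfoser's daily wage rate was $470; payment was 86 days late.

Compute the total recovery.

Doubled: 2 × $42,330 = $84,660
Penalty days: min(86, 30) = 30
Waiting-time penalty: 30 × $470 = $14,100
Subtotal: $42,330 + $84,660 + $14,100 = $141,090
Attorney fees: 30% of $141,090 = $42,327
Total award: $141,090 + $42,327 = $183,417

$183,417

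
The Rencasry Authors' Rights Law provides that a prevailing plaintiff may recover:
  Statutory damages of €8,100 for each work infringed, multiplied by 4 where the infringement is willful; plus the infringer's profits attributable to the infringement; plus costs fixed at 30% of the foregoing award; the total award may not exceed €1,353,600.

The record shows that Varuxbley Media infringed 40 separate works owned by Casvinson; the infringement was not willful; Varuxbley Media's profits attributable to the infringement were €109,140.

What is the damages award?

Award: €563,082

Statutory damages: 40 × €8,100 = €324,000
Infringement not willful: no ×4 enhancement.
Combined award: €324,000 + €109,140 = €433,140
Costs: 30% of €433,140 = €129,942
Award plus costs: €433,140 + €129,942 = €563,082
Cap at €1,353,600: €563,082 is within the cap, no reduction.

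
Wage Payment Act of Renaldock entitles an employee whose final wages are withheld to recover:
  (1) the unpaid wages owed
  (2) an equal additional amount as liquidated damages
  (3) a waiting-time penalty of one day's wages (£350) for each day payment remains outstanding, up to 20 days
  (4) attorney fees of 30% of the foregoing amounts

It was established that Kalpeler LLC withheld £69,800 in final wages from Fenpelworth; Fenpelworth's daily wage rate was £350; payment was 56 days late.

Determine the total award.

Liquidated damages (equal amount): £69,800
Penalty days: min(56, 20) = 20
Waiting-time penalty: 20 × £350 = £7,000
Subtotal: £69,800 + £69,800 + £7,000 = £146,600
Attorney fees: 30% of £146,600 = £43,980
Total award: £146,600 + £43,980 = £190,580

£190,580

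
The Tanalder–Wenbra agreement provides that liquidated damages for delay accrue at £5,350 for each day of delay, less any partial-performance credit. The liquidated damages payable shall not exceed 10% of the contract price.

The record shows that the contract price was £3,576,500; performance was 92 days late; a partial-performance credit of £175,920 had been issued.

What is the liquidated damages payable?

Per-day damages: 92 × £5,350 = £492,200
Less partial-performance credit: £492,200 − £175,920 = £316,280
Cap: 10% of £3,576,500 = £357,650
Cap at £357,650: £316,280 is within the cap, no reduction.

£316,280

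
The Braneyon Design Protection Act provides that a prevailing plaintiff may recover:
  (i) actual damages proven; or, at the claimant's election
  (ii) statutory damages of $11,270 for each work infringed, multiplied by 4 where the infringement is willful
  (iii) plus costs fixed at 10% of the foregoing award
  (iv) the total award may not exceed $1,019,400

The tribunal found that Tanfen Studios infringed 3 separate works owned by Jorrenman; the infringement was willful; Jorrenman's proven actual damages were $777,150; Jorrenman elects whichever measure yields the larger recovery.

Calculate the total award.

Statutory damages: 3 × $11,270 = $33,810
Multiplied by 4: 4 × $33,810 = $135,240
Greater of actual damages ($777,150) or enhanced statutory damages ($135,240): $777,150
Costs: 10% of $777,150 = $77,715
Award plus costs: $777,150 + $77,715 = $854,865
Cap at $1,019,400: $854,865 is within the cap, no reduction.

Award: $854,865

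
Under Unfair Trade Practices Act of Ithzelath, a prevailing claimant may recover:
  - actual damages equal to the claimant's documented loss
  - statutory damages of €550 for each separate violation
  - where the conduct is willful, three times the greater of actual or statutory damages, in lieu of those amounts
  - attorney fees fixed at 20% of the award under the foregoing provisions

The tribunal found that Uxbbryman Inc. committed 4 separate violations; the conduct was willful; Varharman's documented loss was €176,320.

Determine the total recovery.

€634,752

Statutory damages: 4 × €550 = €2,200
Greater of actual damages (€176,320) or statutory damages (€2,200): €176,320
Trebled: 3 × €176,320 = €528,960
Attorney fees: 20% of €528,960 = €105,792
Total recovery: €528,960 + €105,792 = €634,752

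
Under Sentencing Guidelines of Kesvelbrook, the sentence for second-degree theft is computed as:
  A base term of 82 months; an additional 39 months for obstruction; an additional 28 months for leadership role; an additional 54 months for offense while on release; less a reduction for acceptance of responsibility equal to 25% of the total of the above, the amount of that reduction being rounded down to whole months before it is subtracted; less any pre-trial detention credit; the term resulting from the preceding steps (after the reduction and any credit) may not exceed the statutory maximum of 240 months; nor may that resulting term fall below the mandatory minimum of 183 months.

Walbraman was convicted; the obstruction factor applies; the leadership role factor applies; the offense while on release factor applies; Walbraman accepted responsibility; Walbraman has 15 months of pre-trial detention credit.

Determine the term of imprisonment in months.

Obstruction enhancement: +39 months
Leadership role enhancement: +28 months
Offense while on release enhancement: +54 months
Adjusted term: 82 months + 39 months + 28 months + 54 months = 203 months
Acceptance of responsibility reduction: 25% of 203 months = 50 months (rounded down)
After reduction: 203 − 50 = 153 months
Less pre-trial detention credit: 153 months − 15 months = 138 months
Cap at 240 months: 138 months is within the cap, no reduction.
Minimum 183 months: 138 months is below the minimum → 183 months

Sentence: 183 months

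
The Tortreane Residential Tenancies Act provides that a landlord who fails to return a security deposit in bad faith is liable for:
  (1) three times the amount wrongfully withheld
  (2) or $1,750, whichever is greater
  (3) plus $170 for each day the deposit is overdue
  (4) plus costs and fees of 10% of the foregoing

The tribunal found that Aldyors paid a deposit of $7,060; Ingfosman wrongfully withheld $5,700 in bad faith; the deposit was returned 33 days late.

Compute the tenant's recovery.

$24,981

Trebled: 3 × $5,700 = $17,100
Minimum $1,750: $17,100 meets the minimum, no increase.
Late-return penalty: 33 × $170 = $5,610
Damages plus late penalty: $17,100 + $5,610 = $22,710
Costs and fees: 10% of $22,710 = $2,271
Total recovery: $22,710 + $2,271 = $24,981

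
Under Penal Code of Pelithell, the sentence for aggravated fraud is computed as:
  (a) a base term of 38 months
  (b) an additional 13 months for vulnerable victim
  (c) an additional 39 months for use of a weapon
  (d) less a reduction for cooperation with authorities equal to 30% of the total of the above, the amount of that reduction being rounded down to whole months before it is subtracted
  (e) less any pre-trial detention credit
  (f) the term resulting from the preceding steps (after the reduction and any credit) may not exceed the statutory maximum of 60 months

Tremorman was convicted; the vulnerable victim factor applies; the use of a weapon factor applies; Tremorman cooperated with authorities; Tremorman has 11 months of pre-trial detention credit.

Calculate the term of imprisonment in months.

Vulnerable victim enhancement: +13 months
Use of a weapon enhancement: +39 months
Adjusted term: 38 months + 13 months + 39 months = 90 months
Cooperation with authorities reduction: 30% of 90 months = 27 months (rounded down)
After reduction: 90 − 27 = 63 months
Less pre-trial detention credit: 63 months − 11 months = 52 months
Cap at 60 months: 52 months is within the cap, no reduction.

52 months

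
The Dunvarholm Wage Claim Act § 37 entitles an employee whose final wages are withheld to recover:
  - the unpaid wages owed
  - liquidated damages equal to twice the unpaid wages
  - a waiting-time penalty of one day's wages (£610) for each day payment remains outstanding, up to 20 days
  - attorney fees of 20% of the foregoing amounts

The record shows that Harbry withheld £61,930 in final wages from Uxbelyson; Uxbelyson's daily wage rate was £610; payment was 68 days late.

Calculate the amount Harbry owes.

Doubled: 2 × £61,930 = £123,860
Penalty days: min(68, 20) = 20
Waiting-time penalty: 20 × £610 = £12,200
Subtotal: £61,930 + £123,860 + £12,200 = £197,990
Attorney fees: 20% of £197,990 = £39,598
Total award: £197,990 + £39,598 = £237,588

£237,588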